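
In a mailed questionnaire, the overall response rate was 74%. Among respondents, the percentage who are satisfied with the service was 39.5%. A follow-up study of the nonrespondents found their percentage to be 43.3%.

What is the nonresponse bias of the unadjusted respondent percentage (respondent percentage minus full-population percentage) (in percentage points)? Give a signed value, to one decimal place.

Nonresponse fraction = 1 − 0.74 = 0.26.
Bias = (nonresponse fraction) × (respondent percentage − nonrespondent percentage)
     = 0.26 × (39.5 − 43.3) = 0.26 × -3.8 = -0.988.

-1.0 percentage points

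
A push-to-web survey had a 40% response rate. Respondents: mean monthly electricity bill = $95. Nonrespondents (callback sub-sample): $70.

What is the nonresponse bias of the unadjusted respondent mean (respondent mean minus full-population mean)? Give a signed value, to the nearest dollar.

+$15

Nonresponse fraction = 1 − 0.4 = 0.6.
Bias = (nonresponse fraction) × (respondent mean − nonrespondent mean)
     = 0.6 × (95 − 70) = 0.6 × 25 = 15.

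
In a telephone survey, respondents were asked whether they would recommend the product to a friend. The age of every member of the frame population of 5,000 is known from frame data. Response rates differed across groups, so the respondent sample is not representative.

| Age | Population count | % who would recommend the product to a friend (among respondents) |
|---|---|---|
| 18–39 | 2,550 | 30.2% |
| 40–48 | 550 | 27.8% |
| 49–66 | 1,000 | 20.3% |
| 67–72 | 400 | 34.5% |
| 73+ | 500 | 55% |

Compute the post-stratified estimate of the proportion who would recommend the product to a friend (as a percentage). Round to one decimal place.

30.8%

Reweight to the known age distribution:
  18–39: (2,550/5,000) × 30.2 = 15.402
  40–48: (550/5,000) × 27.8 = 3.058
  49–66: (1,000/5,000) × 20.3 = 4.06
  67–72: (400/5,000) × 34.5 = 2.76
  73+: (500/5,000) × 55 = 5.5
Post-stratified estimate = 30.78 → 30.8%.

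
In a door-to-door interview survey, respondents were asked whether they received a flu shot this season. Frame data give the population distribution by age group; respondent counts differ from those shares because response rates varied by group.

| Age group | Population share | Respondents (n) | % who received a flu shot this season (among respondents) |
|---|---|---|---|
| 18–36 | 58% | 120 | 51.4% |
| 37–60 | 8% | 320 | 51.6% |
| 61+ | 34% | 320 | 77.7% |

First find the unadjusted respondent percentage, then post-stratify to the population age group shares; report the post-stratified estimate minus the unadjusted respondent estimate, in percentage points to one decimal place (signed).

Unadjusted (pooled respondent) estimate weights by respondent counts:
  (120/760)×51.4 + (320/760)×51.6 + (320/760)×77.7 = 62.5579%
Reweighting by population age group shares:
  0.58×51.4 + 0.08×51.6 + 0.34×77.7 = 60.358%
Difference = 60.358 − 62.5579 = -2.1999 pp.

-2.2 percentage points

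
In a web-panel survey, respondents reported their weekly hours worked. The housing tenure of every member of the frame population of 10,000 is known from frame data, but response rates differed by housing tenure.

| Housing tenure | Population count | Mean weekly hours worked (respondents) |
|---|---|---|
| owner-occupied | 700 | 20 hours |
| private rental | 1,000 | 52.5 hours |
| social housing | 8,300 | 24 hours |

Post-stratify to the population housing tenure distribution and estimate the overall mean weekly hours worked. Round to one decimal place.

Each cell contributes population-share × respondent value:
  owner-occupied: (700/10,000) × 20 = 1.4
  private rental: (1,000/10,000) × 52.5 = 5.25
  social housing: (8,300/10,000) × 24 = 19.92
Post-stratified estimate = 26.57 → 26.6.

26.6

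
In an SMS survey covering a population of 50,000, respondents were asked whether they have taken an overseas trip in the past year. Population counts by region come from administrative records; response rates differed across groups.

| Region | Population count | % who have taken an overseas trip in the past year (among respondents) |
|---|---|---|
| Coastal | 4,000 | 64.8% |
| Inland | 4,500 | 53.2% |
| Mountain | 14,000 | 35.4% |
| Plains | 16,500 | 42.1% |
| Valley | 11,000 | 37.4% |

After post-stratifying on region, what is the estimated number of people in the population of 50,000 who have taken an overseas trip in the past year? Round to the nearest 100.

Apply each group's respondent rate to its population count:
  Coastal: 4,000 × 64.8% = 2592
  Inland: 4,500 × 53.2% = 2394
  Mountain: 14,000 × 35.4% = 4956
  Plains: 16,500 × 42.1% = 6946.5
  Valley: 11,000 × 37.4% = 4114
Estimated total = 21002.5 → 21,000.

21,000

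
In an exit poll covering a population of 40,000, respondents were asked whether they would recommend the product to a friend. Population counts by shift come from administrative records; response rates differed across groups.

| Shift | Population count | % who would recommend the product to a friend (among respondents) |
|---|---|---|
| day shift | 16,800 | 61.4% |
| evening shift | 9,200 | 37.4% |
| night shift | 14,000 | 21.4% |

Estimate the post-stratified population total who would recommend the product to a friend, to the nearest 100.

Each cell contributes its population count × the respondent rate:
  day shift: 16,800 × 61.4% = 10315.2
  evening shift: 9,200 × 37.4% = 3440.8
  night shift: 14,000 × 21.4% = 2996
Estimated total = 16,752 → 16,800.

16,800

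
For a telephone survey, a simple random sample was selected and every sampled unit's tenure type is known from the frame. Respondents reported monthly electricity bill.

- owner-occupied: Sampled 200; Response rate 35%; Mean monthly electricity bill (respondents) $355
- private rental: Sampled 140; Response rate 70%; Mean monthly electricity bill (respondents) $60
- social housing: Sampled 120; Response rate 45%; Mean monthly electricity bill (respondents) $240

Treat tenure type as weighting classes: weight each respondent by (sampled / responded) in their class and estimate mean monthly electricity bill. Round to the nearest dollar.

With weight = n_sampled/n_responded per class, the weighted class total is n_sampled:
  owner-occupied: 200 × 355 = 71,000
  private rental: 140 × 60 = 8400
  social housing: 120 × 240 = 28,800
Adjusted estimate = 108,200 / 460 = 235.217 → $235.

$235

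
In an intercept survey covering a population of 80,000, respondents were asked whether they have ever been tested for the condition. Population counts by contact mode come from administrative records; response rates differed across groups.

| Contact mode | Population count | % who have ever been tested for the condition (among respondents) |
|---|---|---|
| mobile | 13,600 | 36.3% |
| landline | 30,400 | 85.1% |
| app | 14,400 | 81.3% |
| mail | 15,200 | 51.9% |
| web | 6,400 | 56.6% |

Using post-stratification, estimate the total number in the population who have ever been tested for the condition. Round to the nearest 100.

54,000

Each cell contributes its population count × the respondent rate:
  mobile: 13,600 × 36.3% = 4936.8
  landline: 30,400 × 85.1% = 25870.4
  app: 14,400 × 81.3% = 11707.2
  mail: 15,200 × 51.9% = 7888.8
  web: 6,400 × 56.6% = 3622.4
Estimated total = 54025.6 → 54,000.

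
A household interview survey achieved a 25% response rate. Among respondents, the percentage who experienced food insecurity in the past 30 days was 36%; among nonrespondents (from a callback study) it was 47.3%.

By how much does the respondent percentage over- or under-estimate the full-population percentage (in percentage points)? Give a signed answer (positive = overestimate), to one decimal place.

Nonresponse fraction = 1 − 0.25 = 0.75.
Bias = (nonresponse fraction) × (respondent percentage − nonrespondent percentage)
     = 0.75 × (36 − 47.3) = 0.75 × -11.3 = -8.475.

-8.5 percentage points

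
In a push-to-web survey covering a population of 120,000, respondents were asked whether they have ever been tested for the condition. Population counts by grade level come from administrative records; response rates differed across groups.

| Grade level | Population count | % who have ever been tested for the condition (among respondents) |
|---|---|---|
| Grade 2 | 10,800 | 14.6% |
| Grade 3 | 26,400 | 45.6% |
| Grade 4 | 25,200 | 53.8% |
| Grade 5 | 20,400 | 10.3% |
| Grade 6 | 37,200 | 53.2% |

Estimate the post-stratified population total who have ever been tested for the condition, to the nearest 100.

Estimated count per cell = population count × respondent percentage:
  Grade 2: 10,800 × 14.6% = 1576.8
  Grade 3: 26,400 × 45.6% = 12038.4
  Grade 4: 25,200 × 53.8% = 13557.6
  Grade 5: 20,400 × 10.3% = 2101.2
  Grade 6: 37,200 × 53.2% = 19790.4
Estimated total = 49064.4 → 49,100.

49,100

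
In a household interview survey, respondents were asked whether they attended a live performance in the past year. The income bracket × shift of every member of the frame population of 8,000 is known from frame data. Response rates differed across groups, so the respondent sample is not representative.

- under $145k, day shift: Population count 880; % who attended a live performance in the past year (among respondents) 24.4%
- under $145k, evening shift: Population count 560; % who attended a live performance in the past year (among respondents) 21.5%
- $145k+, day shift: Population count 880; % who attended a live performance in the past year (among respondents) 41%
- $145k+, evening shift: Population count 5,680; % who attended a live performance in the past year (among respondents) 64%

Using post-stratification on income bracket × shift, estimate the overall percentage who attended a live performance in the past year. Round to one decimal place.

54.1%

Weight each group's respondent value by its population share:
  under $145k, day shift: (880/8,000) × 24.4 = 2.684
  under $145k, evening shift: (560/8,000) × 21.5 = 1.505
  $145k+, day shift: (880/8,000) × 41 = 4.51
  $145k+, evening shift: (5,680/8,000) × 64 = 45.44
Post-stratified estimate = 54.139 → 54.1%.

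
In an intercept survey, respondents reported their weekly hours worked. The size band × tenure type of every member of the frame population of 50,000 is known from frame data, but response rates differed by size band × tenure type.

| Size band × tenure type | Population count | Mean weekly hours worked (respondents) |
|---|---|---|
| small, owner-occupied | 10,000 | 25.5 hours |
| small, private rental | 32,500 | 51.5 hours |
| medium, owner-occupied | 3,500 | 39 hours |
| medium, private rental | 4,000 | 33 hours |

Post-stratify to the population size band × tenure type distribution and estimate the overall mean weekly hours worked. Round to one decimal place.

43.9

Weight each group's respondent value by its population share:
  small, owner-occupied: (10,000/50,000) × 25.5 = 5.1
  small, private rental: (32,500/50,000) × 51.5 = 33.475
  medium, owner-occupied: (3,500/50,000) × 39 = 2.73
  medium, private rental: (4,000/50,000) × 33 = 2.64
Post-stratified estimate = 43.945 → 43.9.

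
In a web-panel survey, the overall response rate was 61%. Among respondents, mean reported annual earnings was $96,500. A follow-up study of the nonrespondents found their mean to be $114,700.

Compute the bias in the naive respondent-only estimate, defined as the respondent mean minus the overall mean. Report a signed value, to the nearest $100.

-$7,100

Nonresponse fraction = 1 − 0.61 = 0.39.
Bias = (nonresponse fraction) × (respondent mean − nonrespondent mean)
     = 0.39 × (96,500 − 114,700) = 0.39 × -18,200 = -7098.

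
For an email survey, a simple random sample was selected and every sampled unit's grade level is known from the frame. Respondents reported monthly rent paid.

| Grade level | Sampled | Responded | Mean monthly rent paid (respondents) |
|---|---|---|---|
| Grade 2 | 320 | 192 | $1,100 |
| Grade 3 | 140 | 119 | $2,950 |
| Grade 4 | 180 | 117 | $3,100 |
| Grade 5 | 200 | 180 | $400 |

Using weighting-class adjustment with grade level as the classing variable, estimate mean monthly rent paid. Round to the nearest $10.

Class response rates: Grade 2 192/320 = 60%, Grade 3 119/140 = 85%, Grade 4 117/180 = 65%, Grade 5 180/200 = 90%.
With weight = n_sampled/n_responded per class, the weighted class total is n_sampled:
  Grade 2: 320 × 1100 = 352,000
  Grade 3: 140 × 2950 = 413,000
  Grade 4: 180 × 3100 = 558,000
  Grade 5: 200 × 400 = 80,000
Adjusted estimate = 1,403,000 / 840 = 1670.24 → $1,670.

$1,670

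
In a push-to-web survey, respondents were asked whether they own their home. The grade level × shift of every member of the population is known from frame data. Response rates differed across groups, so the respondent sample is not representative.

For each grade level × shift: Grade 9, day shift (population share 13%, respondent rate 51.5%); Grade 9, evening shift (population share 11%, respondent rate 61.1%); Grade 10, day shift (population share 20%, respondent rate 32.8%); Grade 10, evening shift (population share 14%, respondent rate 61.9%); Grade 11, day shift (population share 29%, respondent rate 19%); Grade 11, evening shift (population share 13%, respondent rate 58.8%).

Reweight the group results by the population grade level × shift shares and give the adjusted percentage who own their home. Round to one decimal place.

Weight each group's respondent value by its population share:
  Grade 9, day shift: 0.13 × 51.5 = 6.695
  Grade 9, evening shift: 0.11 × 61.1 = 6.721
  Grade 10, day shift: 0.2 × 32.8 = 6.56
  Grade 10, evening shift: 0.14 × 61.9 = 8.666
  Grade 11, day shift: 0.29 × 19 = 5.51
  Grade 11, evening shift: 0.13 × 58.8 = 7.644
Post-stratified estimate = 41.796 → 41.8%.

41.8%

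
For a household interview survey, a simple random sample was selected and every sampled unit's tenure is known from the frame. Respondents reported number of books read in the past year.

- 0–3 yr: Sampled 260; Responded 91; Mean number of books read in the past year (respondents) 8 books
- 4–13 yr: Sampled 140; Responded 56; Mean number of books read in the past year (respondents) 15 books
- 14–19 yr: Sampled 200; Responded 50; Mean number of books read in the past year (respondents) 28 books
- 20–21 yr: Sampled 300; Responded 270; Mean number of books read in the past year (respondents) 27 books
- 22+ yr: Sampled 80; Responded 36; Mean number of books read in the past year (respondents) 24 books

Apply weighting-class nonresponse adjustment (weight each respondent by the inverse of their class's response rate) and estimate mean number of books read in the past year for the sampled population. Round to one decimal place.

Response rates by class: 0–3 yr 91/260 = 35%, 4–13 yr 56/140 = 40%, 14–19 yr 50/200 = 25%, 20–21 yr 270/300 = 90%, 22+ yr 36/80 = 45%.
Inverse-response-rate weighting restores each class to its sampled count, so class totals weight by n_sampled:
  0–3 yr: 260 × 8 = 2080
  4–13 yr: 140 × 15 = 2100
  14–19 yr: 200 × 28 = 5600
  20–21 yr: 300 × 27 = 8100
  22+ yr: 80 × 24 = 1920
Adjusted estimate = 19,800 / 980 = 20.2041 → 20.2.

20.2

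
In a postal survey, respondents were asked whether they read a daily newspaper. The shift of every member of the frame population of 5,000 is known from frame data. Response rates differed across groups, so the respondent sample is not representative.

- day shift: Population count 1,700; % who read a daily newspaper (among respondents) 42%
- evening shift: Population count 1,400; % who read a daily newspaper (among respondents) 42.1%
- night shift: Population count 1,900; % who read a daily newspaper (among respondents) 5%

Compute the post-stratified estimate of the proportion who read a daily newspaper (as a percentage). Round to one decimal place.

28.0%

Weight each group's respondent value by its population share:
  day shift: (1,700/5,000) × 42 = 14.28
  evening shift: (1,400/5,000) × 42.1 = 11.788
  night shift: (1,900/5,000) × 5 = 1.9
Post-stratified estimate = 27.968 → 28.0%.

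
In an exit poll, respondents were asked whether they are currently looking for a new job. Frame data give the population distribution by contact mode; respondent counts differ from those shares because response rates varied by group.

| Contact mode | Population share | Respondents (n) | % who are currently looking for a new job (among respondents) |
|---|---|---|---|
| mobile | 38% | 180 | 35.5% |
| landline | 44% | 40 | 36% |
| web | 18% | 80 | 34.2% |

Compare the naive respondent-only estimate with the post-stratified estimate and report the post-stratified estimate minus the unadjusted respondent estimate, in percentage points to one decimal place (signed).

Naive respondent-only estimate (weights = respondent counts):
  (180/300)×35.5 + (40/300)×36 + (80/300)×34.2 = 35.22%
Reweighting by population contact mode shares:
  0.38×35.5 + 0.44×36 + 0.18×34.2 = 35.486%
Difference = 35.486 − 35.22 = 0.266 pp.

+0.3 percentage points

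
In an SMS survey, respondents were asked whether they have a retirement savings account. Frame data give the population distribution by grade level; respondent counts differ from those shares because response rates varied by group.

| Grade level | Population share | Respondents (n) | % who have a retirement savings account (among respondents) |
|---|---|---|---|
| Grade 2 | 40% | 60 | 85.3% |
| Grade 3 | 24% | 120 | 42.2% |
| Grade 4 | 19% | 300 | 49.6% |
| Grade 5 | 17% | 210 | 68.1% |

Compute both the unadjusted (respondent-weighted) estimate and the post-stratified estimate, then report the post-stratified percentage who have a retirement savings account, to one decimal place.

Without adjustment, the pooled respondent share is:
  (60/690)×85.3 + (120/690)×42.2 + (300/690)×49.6 + (210/690)×68.1 = 57.0478%
Post-stratifying to population shares instead:
  0.4×85.3 + 0.24×42.2 + 0.19×49.6 + 0.17×68.1 = 65.249%

65.2%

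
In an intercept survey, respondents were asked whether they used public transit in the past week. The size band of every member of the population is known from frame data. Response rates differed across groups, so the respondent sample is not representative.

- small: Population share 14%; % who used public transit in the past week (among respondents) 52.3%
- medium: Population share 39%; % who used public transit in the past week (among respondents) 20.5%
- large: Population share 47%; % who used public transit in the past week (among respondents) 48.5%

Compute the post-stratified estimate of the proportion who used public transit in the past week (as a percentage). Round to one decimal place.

Reweight to the known size band distribution:
  small: 0.14 × 52.3 = 7.322
  medium: 0.39 × 20.5 = 7.995
  large: 0.47 × 48.5 = 22.795
Post-stratified estimate = 38.112 → 38.1%.

38.1%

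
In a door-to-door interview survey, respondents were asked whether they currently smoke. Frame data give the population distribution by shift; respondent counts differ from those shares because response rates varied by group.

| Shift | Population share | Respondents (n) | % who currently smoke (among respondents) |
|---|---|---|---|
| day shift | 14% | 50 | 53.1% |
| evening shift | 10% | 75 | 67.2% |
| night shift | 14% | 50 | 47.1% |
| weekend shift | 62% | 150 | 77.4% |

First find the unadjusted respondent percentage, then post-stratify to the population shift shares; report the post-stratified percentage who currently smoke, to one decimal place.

68.7%

Unadjusted (pooled respondent) estimate weights by respondent counts:
  (50/325)×53.1 + (75/325)×67.2 + (50/325)×47.1 + (150/325)×77.4 = 66.6462%
Reweighting by population shift shares:
  0.14×53.1 + 0.1×67.2 + 0.14×47.1 + 0.62×77.4 = 68.736%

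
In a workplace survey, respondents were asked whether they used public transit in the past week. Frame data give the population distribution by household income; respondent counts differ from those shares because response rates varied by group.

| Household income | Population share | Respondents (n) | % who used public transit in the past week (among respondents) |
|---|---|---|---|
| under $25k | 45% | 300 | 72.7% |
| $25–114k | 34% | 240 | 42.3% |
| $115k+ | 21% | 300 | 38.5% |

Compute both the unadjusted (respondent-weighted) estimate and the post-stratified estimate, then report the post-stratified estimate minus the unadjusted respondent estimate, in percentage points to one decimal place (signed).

Unadjusted (pooled respondent) estimate weights by respondent counts:
  (300/840)×72.7 + (240/840)×42.3 + (300/840)×38.5 = 51.8%
Post-stratified estimate weights by population shares:
  0.45×72.7 + 0.34×42.3 + 0.21×38.5 = 55.182%
Difference = 55.182 − 51.8 = 3.382 pp.

+3.4 percentage points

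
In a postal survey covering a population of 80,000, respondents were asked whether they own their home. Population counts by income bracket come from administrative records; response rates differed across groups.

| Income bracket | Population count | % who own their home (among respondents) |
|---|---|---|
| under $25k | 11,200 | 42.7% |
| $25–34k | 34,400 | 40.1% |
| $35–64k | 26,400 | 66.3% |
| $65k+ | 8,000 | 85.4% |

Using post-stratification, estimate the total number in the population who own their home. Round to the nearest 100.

42,900

Each cell contributes its population count × the respondent rate:
  under $25k: 11,200 × 42.7% = 4782.4
  $25–34k: 34,400 × 40.1% = 13794.4
  $35–64k: 26,400 × 66.3% = 17503.2
  $65k+: 8,000 × 85.4% = 6832
Estimated total = 42,912 → 42,900.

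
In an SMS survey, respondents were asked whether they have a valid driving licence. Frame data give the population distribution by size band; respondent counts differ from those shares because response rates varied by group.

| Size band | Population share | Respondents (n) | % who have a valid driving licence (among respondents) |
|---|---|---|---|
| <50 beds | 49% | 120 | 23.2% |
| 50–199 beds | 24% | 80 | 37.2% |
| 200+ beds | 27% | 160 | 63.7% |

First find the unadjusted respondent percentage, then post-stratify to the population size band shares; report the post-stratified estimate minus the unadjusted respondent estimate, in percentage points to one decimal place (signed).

Without adjustment, the pooled respondent share is:
  (120/360)×23.2 + (80/360)×37.2 + (160/360)×63.7 = 44.3111%
Post-stratifying to population shares instead:
  0.49×23.2 + 0.24×37.2 + 0.27×63.7 = 37.495%
Difference = 37.495 − 44.3111 = -6.8161 pp.

-6.8 percentage points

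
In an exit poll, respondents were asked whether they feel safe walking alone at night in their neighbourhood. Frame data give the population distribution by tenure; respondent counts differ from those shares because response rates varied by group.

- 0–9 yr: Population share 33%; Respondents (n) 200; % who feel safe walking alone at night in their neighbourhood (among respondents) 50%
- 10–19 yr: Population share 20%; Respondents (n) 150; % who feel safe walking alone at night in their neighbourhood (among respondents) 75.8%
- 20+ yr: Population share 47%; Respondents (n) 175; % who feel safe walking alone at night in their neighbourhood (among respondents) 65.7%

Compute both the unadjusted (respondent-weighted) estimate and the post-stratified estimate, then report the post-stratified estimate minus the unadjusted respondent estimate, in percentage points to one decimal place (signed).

Naive respondent-only estimate (weights = respondent counts):
  (200/525)×50 + (150/525)×75.8 + (175/525)×65.7 = 62.6048%
Post-stratifying to population shares instead:
  0.33×50 + 0.2×75.8 + 0.47×65.7 = 62.539%
Difference = 62.539 − 62.6048 = -0.0658 pp.

-0.1 percentage points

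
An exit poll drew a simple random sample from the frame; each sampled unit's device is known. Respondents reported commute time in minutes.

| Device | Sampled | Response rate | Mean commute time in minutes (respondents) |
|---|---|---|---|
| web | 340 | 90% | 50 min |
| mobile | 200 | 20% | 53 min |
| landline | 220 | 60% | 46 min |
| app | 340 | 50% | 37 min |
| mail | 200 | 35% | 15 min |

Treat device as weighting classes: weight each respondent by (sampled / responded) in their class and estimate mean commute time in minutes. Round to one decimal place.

41.0

Inverse-response-rate weighting restores each class to its sampled count, so class totals weight by n_sampled:
  web: 340 × 50 = 17,000
  mobile: 200 × 53 = 10,600
  landline: 220 × 46 = 10,120
  app: 340 × 37 = 12,580
  mail: 200 × 15 = 3000
Adjusted estimate = 53,300 / 1,300 = 41 → 41.0.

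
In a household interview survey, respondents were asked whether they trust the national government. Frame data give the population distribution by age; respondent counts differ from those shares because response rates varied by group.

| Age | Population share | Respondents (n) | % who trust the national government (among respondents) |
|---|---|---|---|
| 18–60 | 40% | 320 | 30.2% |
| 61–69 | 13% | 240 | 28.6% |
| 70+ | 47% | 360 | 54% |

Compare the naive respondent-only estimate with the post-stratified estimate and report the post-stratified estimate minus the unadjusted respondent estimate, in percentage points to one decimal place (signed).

+2.1 percentage points

Naive respondent-only estimate (weights = respondent counts):
  (320/920)×30.2 + (240/920)×28.6 + (360/920)×54 = 39.0957%
Post-stratified estimate weights by population shares:
  0.4×30.2 + 0.13×28.6 + 0.47×54 = 41.178%
Difference = 41.178 − 39.0957 = 2.0823 pp.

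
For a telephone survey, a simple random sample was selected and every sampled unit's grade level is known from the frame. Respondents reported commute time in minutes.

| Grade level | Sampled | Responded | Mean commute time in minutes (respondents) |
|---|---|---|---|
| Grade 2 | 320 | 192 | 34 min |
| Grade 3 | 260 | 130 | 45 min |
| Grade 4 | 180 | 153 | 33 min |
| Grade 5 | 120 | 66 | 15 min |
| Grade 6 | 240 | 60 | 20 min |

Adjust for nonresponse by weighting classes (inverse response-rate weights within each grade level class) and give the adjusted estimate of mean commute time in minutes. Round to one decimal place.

Class response rates: Grade 2 192/320 = 60%, Grade 3 130/260 = 50%, Grade 4 153/180 = 85%, Grade 5 66/120 = 55%, Grade 6 60/240 = 25%.
With weight = n_sampled/n_responded per class, the weighted class total is n_sampled:
  Grade 2: 320 × 34 = 10,880
  Grade 3: 260 × 45 = 11,700
  Grade 4: 180 × 33 = 5940
  Grade 5: 120 × 15 = 1800
  Grade 6: 240 × 20 = 4800
Adjusted estimate = 35,120 / 1,120 = 31.3571 → 31.4.

31.4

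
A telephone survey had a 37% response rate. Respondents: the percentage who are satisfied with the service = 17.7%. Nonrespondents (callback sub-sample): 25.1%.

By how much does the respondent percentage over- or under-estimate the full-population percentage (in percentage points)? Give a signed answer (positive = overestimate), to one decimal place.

Nonresponse fraction = 1 − 0.37 = 0.63.
Bias = (nonresponse fraction) × (respondent percentage − nonrespondent percentage)
     = 0.63 × (17.7 − 25.1) = 0.63 × -7.4 = -4.662.

-4.7 percentage points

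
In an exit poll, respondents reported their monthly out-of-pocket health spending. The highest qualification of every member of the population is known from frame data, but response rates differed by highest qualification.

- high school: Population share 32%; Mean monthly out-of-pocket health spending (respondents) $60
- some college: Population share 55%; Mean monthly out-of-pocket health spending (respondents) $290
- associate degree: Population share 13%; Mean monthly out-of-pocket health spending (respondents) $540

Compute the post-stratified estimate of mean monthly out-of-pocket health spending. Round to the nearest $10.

$250

Weight each group's respondent value by its population share:
  high school: 0.32 × 60 = 19.2
  some college: 0.55 × 290 = 159.5
  associate degree: 0.13 × 540 = 70.2
Post-stratified estimate = 248.9 → $250.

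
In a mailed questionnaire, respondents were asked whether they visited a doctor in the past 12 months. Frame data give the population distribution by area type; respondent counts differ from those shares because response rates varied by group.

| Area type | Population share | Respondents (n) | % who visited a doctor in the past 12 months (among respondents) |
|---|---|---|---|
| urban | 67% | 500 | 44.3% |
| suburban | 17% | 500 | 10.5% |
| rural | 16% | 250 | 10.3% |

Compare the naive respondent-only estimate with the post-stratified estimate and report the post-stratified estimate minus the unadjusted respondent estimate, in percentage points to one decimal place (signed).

+9.1 percentage points

Naive respondent-only estimate (weights = respondent counts):
  (500/1250)×44.3 + (500/1250)×10.5 + (250/1250)×10.3 = 23.98%
Post-stratified estimate weights by population shares:
  0.67×44.3 + 0.17×10.5 + 0.16×10.3 = 33.114%
Difference = 33.114 − 23.98 = 9.134 pp.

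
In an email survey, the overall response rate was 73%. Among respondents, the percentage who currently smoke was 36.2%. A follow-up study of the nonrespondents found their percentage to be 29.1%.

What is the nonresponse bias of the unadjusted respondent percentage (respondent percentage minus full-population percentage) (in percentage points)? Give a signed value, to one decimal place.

+1.9 percentage points

Nonresponse fraction = 1 − 0.73 = 0.27.
Bias = (nonresponse fraction) × (respondent percentage − nonrespondent percentage)
     = 0.27 × (36.2 − 29.1) = 0.27 × 7.1 = 1.917.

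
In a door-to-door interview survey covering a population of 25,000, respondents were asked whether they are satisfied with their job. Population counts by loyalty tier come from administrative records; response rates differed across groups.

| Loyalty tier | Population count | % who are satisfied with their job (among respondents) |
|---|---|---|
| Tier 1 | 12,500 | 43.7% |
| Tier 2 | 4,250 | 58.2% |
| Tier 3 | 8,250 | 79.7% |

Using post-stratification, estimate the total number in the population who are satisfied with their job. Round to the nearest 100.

14,500

Estimated count per cell = population count × respondent percentage:
  Tier 1: 12,500 × 43.7% = 5462.5
  Tier 2: 4,250 × 58.2% = 2473.5
  Tier 3: 8,250 × 79.7% = 6575.25
Estimated total = 14511.2 → 14,500.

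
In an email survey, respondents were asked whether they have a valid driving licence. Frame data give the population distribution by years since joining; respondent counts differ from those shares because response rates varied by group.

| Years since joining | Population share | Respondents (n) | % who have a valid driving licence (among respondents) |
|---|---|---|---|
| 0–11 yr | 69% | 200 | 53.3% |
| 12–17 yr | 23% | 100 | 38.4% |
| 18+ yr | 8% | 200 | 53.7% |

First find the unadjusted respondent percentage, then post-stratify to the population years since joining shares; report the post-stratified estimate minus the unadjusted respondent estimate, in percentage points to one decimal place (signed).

-0.6 percentage points

Naive respondent-only estimate (weights = respondent counts):
  (200/500)×53.3 + (100/500)×38.4 + (200/500)×53.7 = 50.48%
Post-stratified estimate weights by population shares:
  0.69×53.3 + 0.23×38.4 + 0.08×53.7 = 49.905%
Difference = 49.905 − 50.48 = -0.575 pp.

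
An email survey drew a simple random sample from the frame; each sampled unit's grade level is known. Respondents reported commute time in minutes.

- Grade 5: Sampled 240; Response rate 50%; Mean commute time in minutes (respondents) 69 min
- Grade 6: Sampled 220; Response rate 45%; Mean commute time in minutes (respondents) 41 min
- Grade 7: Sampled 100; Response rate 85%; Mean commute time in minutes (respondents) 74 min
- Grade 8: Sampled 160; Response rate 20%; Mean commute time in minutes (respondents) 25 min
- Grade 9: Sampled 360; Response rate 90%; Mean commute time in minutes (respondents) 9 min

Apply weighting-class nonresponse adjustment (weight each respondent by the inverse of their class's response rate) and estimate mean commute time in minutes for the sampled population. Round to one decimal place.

37.2

With weight = n_sampled/n_responded per class, the weighted class total is n_sampled:
  Grade 5: 240 × 69 = 16,560
  Grade 6: 220 × 41 = 9020
  Grade 7: 100 × 74 = 7400
  Grade 8: 160 × 25 = 4000
  Grade 9: 360 × 9 = 3240
Adjusted estimate = 40,220 / 1,080 = 37.2407 → 37.2.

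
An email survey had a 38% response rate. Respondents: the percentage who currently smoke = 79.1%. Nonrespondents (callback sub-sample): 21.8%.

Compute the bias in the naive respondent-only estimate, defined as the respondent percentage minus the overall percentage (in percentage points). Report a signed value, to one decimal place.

+35.5 percentage points

Nonresponse fraction = 1 − 0.38 = 0.62.
Bias = (nonresponse fraction) × (respondent percentage − nonrespondent percentage)
     = 0.62 × (79.1 − 21.8) = 0.62 × 57.3 = 35.526.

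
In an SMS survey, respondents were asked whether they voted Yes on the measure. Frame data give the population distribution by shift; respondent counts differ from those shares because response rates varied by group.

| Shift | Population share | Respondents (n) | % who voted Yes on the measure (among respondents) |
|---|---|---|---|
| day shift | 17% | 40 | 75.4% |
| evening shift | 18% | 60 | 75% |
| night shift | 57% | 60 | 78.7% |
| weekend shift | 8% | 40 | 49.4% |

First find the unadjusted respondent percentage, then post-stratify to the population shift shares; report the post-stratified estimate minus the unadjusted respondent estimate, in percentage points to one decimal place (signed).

Naive respondent-only estimate (weights = respondent counts):
  (40/200)×75.4 + (60/200)×75 + (60/200)×78.7 + (40/200)×49.4 = 71.07%
Reweighting by population shift shares:
  0.17×75.4 + 0.18×75 + 0.57×78.7 + 0.08×49.4 = 75.129%
Difference = 75.129 − 71.07 = 4.059 pp.

+4.1 percentage points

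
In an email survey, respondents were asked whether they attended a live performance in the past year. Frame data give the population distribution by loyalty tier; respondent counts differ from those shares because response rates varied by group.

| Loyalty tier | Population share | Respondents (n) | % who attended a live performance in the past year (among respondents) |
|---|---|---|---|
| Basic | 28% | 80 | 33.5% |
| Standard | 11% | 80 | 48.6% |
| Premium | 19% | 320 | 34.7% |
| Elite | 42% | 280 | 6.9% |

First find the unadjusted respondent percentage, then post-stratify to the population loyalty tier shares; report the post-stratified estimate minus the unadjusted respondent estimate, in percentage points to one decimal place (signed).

-1.6 percentage points

Unadjusted (pooled respondent) estimate weights by respondent counts:
  (80/760)×33.5 + (80/760)×48.6 + (320/760)×34.7 + (280/760)×6.9 = 25.7947%
Post-stratified estimate weights by population shares:
  0.28×33.5 + 0.11×48.6 + 0.19×34.7 + 0.42×6.9 = 24.217%
Difference = 24.217 − 25.7947 = -1.5777 pp.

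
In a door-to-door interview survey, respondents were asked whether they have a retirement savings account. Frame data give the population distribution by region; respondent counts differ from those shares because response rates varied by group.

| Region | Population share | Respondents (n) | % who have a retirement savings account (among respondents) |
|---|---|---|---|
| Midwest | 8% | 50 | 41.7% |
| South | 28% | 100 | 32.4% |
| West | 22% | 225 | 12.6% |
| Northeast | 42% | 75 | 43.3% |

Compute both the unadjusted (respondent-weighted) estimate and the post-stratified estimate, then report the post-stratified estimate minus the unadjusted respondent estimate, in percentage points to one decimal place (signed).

Without adjustment, the pooled respondent share is:
  (50/450)×41.7 + (100/450)×32.4 + (225/450)×12.6 + (75/450)×43.3 = 25.35%
Reweighting by population region shares:
  0.08×41.7 + 0.28×32.4 + 0.22×12.6 + 0.42×43.3 = 33.366%
Difference = 33.366 − 25.35 = 8.016 pp.

+8.0 percentage points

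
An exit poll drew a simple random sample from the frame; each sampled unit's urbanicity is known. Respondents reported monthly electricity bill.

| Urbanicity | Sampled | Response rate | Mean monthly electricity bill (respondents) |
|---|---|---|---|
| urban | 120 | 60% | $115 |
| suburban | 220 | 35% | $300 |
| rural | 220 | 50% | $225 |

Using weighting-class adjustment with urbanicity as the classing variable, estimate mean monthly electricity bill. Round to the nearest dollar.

Inverse-response-rate weighting restores each class to its sampled count, so class totals weight by n_sampled:
  urban: 120 × 115 = 13,800
  suburban: 220 × 300 = 66,000
  rural: 220 × 225 = 49,500
Adjusted estimate = 129,300 / 560 = 230.893 → $231.

$231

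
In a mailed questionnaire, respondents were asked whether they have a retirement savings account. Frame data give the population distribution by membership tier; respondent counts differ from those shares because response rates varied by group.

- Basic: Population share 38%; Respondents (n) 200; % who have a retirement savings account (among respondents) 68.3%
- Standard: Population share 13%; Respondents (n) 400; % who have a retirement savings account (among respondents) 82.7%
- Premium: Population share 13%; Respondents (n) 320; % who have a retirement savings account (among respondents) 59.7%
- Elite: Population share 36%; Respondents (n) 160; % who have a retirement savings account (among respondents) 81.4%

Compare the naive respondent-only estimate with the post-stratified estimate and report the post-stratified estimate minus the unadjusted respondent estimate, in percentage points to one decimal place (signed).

+0.7 percentage points

Naive respondent-only estimate (weights = respondent counts):
  (200/1080)×68.3 + (400/1080)×82.7 + (320/1080)×59.7 + (160/1080)×81.4 = 73.0259%
Post-stratifying to population shares instead:
  0.38×68.3 + 0.13×82.7 + 0.13×59.7 + 0.36×81.4 = 73.77%
Difference = 73.77 − 73.0259 = 0.7441 pp.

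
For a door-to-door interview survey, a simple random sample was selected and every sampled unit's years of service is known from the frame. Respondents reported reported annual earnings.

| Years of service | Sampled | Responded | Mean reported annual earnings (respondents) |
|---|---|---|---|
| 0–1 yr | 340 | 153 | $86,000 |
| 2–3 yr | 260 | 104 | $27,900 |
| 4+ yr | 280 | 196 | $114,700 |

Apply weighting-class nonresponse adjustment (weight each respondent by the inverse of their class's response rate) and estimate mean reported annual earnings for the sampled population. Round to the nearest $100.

Response rates by class: 0–1 yr 153/340 = 45%, 2–3 yr 104/260 = 40%, 4+ yr 196/280 = 70%.
Weighting each respondent by the inverse class response rate inflates each class back to its sampled size, so the class weight is n_sampled:
  0–1 yr: 340 × 86,000 = 29,240,000
  2–3 yr: 260 × 27,900 = 7,254,000
  4+ yr: 280 × 114,700 = 32,116,000
Adjusted estimate = 68,610,000 / 880 = 77965.9 → $78,000.

$78,000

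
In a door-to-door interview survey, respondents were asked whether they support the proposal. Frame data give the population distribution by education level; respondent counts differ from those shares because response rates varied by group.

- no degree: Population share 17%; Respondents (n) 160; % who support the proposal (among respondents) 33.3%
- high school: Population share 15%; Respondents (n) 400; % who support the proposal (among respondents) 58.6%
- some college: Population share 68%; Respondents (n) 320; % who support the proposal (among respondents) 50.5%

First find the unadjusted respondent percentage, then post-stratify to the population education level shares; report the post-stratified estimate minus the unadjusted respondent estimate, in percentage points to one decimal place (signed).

-2.3 percentage points

Without adjustment, the pooled respondent share is:
  (160/880)×33.3 + (400/880)×58.6 + (320/880)×50.5 = 51.0545%
Post-stratified estimate weights by population shares:
  0.17×33.3 + 0.15×58.6 + 0.68×50.5 = 48.791%
Difference = 48.791 − 51.0545 = -2.2635 pp.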